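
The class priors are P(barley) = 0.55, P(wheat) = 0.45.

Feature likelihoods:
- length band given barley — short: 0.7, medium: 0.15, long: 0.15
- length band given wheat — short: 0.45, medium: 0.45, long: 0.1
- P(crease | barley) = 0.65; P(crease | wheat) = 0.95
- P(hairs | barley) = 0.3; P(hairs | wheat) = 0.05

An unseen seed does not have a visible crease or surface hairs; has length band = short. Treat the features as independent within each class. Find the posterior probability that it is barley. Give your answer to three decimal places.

barley: 0.55 × 0.7 × (1−0.65) × (1−0.3) = 0.094325
wheat: 0.45 × 0.45 × (1−0.95) × (1−0.05) = 0.00961875
P(barley | x) = 0.094325 / 0.10394375 ≈ 0.907

0.907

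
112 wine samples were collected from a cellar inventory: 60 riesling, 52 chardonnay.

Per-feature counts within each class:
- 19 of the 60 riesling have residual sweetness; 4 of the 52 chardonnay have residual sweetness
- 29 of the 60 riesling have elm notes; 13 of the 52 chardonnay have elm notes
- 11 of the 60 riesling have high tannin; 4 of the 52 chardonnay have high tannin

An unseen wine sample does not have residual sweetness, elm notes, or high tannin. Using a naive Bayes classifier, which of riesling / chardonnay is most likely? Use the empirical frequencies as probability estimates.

chardonnay

riesling: (60/112) × (41/60) × (31/60) × (49/60) ≈ 0.154462
chardonnay: (52/112) × (48/52) × (39/52) × (48/52) ≈ 0.296703
Highest score → chardonnay.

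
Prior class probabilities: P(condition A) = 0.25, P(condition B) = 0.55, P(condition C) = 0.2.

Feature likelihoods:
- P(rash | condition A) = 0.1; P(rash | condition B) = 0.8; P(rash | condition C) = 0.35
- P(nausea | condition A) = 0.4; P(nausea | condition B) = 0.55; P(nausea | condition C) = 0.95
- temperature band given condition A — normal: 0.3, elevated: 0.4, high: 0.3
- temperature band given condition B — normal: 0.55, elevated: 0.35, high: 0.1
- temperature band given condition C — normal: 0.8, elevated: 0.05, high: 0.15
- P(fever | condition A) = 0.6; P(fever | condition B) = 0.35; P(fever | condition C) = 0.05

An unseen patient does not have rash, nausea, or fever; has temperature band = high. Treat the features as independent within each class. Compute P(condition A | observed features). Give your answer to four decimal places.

0.7963

condition A: 0.25 × (1−0.1) × (1−0.4) × 0.3 × (1−0.6) = 0.0162
condition B: 0.55 × (1−0.8) × (1−0.55) × 0.1 × (1−0.35) = 0.0032175
condition C: 0.2 × (1−0.35) × (1−0.95) × 0.15 × (1−0.05) = 0.00092625
P(condition A | x) = 0.0162 / 0.02034375 ≈ 0.7963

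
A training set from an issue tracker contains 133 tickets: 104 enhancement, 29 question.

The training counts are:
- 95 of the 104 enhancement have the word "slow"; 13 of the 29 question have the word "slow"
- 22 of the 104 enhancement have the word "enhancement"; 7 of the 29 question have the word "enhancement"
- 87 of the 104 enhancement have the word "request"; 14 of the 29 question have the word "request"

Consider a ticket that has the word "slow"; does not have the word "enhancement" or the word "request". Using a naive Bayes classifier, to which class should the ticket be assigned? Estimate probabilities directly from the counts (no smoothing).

enhancement: (104/133) × (95/104) × (82/104) × (17/104) ≈ 0.0920594
question: (29/133) × (13/29) × (22/29) × (15/29) ≈ 0.0383539
Highest score → enhancement.

enhancement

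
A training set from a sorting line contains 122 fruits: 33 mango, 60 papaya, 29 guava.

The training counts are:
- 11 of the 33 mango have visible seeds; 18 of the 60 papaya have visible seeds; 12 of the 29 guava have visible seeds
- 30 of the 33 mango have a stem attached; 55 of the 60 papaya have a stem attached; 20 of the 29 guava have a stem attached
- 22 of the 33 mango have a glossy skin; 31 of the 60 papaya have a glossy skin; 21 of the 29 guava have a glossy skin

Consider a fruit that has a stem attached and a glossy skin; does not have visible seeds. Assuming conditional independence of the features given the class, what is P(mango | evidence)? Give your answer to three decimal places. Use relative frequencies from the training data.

mango: (33/122) × (22/33) × (30/33) × (22/33) ≈ 0.10929
papaya: (60/122) × (42/60) × (55/60) × (31/60) ≈ 0.163046
guava: (29/122) × (17/29) × (20/29) × (21/29) ≈ 0.0695893
P(mango | x) = 0.10929 / 0.3419253 ≈ 0.320

0.320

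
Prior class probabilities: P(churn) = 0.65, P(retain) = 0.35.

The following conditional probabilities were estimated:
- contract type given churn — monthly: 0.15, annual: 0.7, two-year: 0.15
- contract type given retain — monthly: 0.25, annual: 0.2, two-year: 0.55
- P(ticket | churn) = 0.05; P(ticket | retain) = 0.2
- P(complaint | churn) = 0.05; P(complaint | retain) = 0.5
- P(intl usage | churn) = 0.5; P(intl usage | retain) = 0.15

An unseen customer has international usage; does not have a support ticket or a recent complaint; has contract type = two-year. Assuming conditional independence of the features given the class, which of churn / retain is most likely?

churn: 0.65 × 0.15 × (1−0.05) × (1−0.05) × 0.5 = 0.043996875
retain: 0.35 × 0.55 × (1−0.2) × (1−0.5) × 0.15 = 0.01155
Highest score → churn.

churn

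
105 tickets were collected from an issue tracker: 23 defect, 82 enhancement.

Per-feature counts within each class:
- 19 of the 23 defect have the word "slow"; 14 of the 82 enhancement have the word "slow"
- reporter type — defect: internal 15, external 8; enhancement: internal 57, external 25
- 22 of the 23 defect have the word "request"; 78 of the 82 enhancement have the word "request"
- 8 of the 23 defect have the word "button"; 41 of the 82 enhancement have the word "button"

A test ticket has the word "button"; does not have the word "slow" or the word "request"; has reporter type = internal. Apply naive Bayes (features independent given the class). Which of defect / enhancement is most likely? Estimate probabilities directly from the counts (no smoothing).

defect: (23/105) × (4/23) × (15/23) × (1/23) × (8/23) ≈ 0.000375724
enhancement: (82/105) × (68/82) × (57/82) × (4/82) × (41/82) ≈ 0.0109799
Highest score → enhancement.

enhancement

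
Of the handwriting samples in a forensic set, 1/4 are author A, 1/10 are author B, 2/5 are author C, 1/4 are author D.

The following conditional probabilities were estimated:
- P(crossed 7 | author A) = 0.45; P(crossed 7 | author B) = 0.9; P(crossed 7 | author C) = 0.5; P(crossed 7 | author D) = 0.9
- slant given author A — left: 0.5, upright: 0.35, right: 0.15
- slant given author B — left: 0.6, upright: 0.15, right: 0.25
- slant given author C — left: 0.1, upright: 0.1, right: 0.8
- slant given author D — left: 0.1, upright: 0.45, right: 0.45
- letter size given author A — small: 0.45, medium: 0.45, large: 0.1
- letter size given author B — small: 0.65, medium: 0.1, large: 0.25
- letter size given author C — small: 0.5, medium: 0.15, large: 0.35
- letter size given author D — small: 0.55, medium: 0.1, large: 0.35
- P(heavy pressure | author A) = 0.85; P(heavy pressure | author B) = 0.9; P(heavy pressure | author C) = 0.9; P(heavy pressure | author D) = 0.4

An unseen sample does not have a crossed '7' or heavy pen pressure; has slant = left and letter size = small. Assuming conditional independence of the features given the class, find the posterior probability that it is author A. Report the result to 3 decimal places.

0.677

author A: 0.25 × (1−0.45) × 0.5 × 0.45 × (1−0.85) = 0.004640625
author B: 0.1 × (1−0.9) × 0.6 × 0.65 × (1−0.9) = 0.00039
author C: 0.4 × (1−0.5) × 0.1 × 0.5 × (1−0.9) = 0.001
author D: 0.25 × (1−0.9) × 0.1 × 0.55 × (1−0.4) = 0.000825
P(author A | x) = 0.004640625 / 0.006855625 ≈ 0.677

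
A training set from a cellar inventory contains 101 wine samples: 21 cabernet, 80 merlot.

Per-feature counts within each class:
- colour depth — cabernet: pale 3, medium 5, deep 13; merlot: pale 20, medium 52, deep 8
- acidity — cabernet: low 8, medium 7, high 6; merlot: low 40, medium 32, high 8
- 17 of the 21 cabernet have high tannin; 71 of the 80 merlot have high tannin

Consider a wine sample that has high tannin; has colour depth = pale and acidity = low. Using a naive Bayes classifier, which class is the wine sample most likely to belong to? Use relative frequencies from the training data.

merlot

cabernet: (21/101) × (3/21) × (8/21) × (17/21) ≈ 0.0091601
merlot: (80/101) × (20/80) × (40/80) × (71/80) ≈ 0.0878713
Highest score → merlot.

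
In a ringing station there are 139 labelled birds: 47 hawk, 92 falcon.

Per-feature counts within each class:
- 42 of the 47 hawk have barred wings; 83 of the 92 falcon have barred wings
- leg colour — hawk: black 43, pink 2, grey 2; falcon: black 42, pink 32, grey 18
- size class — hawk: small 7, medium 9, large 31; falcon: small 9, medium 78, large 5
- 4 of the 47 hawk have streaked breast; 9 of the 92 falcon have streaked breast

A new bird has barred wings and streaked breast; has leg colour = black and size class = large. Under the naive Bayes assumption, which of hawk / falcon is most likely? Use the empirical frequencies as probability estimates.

hawk

hawk: (47/139) × (42/47) × (43/47) × (31/47) × (4/47) ≈ 0.0155178
falcon: (92/139) × (83/92) × (42/92) × (5/92) × (9/92) ≈ 0.00144931
Highest score → hawk.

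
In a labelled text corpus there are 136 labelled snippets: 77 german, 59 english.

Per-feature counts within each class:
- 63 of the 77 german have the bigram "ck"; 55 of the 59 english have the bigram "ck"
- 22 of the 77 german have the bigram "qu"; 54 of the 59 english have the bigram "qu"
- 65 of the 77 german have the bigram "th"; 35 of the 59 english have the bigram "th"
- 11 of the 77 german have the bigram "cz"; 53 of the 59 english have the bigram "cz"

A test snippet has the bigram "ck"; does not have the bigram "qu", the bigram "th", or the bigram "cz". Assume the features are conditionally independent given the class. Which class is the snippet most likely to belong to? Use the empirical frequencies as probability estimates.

german: (77/136) × (63/77) × (55/77) × (12/77) × (66/77) ≈ 0.0441995
english: (59/136) × (55/59) × (5/59) × (24/59) × (6/59) ≈ 0.00141775
Highest score → german.

german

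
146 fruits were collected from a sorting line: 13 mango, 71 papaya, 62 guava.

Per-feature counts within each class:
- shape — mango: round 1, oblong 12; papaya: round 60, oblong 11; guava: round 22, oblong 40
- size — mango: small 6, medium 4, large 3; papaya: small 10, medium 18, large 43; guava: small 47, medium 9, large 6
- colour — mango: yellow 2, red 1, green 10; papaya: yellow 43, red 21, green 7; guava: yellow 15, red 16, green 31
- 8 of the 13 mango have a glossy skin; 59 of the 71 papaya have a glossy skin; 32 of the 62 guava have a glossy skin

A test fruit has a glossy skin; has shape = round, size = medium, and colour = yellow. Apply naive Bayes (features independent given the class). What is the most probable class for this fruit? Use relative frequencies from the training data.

papaya

mango: (13/146) × (1/13) × (4/13) × (2/13) × (8/13) ≈ 0.000199525
papaya: (71/146) × (60/71) × (18/71) × (43/71) × (59/71) ≈ 0.0524344
guava: (62/146) × (22/62) × (9/62) × (15/62) × (32/62) ≈ 0.00273136
Highest score → papaya.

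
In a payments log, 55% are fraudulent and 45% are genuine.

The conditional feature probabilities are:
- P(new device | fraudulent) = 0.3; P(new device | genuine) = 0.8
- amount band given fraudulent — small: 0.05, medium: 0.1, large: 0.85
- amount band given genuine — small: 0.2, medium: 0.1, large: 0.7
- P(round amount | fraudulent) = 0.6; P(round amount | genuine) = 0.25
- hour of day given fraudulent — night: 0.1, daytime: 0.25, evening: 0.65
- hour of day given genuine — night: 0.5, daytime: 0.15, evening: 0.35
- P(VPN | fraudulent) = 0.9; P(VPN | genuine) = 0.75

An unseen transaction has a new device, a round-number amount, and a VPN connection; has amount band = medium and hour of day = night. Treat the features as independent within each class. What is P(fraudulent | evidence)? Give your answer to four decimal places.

fraudulent: 0.55 × 0.3 × 0.1 × 0.6 × 0.1 × 0.9 = 0.000891
genuine: 0.45 × 0.8 × 0.1 × 0.25 × 0.5 × 0.75 = 0.003375
P(fraudulent | x) = 0.000891 / 0.004266 ≈ 0.2089

0.2089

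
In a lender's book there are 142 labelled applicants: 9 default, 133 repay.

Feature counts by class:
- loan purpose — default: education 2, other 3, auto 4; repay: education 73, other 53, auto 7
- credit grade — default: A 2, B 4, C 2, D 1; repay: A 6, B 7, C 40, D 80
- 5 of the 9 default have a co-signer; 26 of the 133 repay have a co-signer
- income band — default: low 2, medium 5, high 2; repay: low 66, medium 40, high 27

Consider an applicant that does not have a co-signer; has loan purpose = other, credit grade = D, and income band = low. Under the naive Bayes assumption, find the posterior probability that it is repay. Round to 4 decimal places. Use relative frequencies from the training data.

0.9974

default: (9/142) × (3/9) × (1/9) × (4/9) × (2/9) ≈ 0.000231844
repay: (133/142) × (53/133) × (80/133) × (107/133) × (66/133) ≈ 0.0896294
P(repay | x) = 0.0896294 / 0.089861244 ≈ 0.9974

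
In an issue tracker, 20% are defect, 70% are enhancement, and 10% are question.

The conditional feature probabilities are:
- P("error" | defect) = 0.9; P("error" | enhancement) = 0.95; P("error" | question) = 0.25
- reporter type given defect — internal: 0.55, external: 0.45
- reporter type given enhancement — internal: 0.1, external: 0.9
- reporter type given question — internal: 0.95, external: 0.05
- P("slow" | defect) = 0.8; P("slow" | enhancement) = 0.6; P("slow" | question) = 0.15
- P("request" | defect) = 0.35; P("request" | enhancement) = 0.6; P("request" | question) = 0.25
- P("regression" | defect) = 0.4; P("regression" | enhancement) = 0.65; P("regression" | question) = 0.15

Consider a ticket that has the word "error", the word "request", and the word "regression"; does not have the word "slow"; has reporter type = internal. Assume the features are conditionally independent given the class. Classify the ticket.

enhancement

defect: 0.2 × 0.9 × 0.55 × (1−0.8) × 0.35 × 0.4 = 0.002772
enhancement: 0.7 × 0.95 × 0.1 × (1−0.6) × 0.6 × 0.65 = 0.010374
question: 0.1 × 0.25 × 0.95 × (1−0.15) × 0.25 × 0.15 = 0.00075703125
Highest score → enhancement.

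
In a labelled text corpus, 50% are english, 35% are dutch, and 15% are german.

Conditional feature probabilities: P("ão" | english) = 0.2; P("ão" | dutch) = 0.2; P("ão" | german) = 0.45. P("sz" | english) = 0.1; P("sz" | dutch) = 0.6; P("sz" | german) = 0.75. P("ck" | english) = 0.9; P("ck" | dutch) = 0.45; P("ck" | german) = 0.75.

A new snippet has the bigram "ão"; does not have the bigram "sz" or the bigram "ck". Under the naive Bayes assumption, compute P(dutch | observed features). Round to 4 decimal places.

english: 0.5 × 0.2 × (1−0.1) × (1−0.9) = 0.009
dutch: 0.35 × 0.2 × (1−0.6) × (1−0.45) = 0.0154
german: 0.15 × 0.45 × (1−0.75) × (1−0.75) = 0.00421875
P(dutch | x) = 0.0154 / 0.02861875 ≈ 0.5381

0.5381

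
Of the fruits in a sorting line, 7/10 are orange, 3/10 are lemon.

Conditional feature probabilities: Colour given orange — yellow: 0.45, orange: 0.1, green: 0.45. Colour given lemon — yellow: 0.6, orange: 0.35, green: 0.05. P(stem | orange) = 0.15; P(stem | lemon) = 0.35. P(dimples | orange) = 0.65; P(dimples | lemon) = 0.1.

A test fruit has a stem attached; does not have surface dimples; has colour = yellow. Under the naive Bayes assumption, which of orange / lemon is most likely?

lemon

orange: 0.7 × 0.45 × 0.15 × (1−0.65) = 0.0165375
lemon: 0.3 × 0.6 × 0.35 × (1−0.1) = 0.0567
Highest score → lemon.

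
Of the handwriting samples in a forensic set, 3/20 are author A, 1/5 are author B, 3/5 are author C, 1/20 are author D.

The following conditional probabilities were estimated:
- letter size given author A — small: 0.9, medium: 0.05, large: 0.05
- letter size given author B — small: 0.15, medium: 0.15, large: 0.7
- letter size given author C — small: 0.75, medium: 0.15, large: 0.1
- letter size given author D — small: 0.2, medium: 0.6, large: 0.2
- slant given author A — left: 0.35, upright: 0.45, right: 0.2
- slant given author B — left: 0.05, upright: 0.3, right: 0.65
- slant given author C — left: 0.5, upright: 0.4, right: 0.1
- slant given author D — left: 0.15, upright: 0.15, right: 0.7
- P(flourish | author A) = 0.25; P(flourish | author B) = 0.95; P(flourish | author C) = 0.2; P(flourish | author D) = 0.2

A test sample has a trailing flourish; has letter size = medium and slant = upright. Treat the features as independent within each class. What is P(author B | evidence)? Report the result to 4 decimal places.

author A: 0.15 × 0.05 × 0.45 × 0.25 = 0.00084375
author B: 0.2 × 0.15 × 0.3 × 0.95 = 0.00855
author C: 0.6 × 0.15 × 0.4 × 0.2 = 0.0072
author D: 0.05 × 0.6 × 0.15 × 0.2 = 0.0009
P(author B | x) = 0.00855 / 0.01749375 ≈ 0.4887

0.4887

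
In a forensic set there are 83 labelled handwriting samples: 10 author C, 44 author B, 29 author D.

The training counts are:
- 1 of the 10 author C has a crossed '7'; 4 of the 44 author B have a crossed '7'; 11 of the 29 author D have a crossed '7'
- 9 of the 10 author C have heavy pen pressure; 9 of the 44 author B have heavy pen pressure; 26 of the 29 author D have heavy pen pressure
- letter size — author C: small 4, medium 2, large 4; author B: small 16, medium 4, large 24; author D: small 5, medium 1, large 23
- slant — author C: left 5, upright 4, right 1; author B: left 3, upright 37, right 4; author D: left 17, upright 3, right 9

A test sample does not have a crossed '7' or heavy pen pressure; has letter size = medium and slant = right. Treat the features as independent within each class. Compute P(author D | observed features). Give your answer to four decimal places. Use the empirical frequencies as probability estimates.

0.0662

author C: (10/83) × (9/10) × (1/10) × (2/10) × (1/10) ≈ 0.000216867
author B: (44/83) × (40/44) × (35/44) × (4/44) × (4/44) ≈ 0.00316819
author D: (29/83) × (18/29) × (3/29) × (1/29) × (9/29) ≈ 0.000240085
P(author D | x) = 0.000240085 / 0.003625142 ≈ 0.0662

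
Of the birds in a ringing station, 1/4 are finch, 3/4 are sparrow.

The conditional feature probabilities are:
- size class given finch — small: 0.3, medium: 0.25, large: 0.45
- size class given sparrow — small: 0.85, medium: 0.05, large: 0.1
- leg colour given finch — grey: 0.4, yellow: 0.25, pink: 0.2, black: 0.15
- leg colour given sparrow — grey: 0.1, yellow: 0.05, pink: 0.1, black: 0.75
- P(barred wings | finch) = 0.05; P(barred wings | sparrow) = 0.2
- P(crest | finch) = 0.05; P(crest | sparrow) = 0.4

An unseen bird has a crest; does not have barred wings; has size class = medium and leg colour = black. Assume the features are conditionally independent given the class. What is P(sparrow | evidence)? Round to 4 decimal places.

finch: 0.25 × 0.25 × 0.15 × (1−0.05) × 0.05 = 0.0004453125
sparrow: 0.75 × 0.05 × 0.75 × (1−0.2) × 0.4 = 0.009
P(sparrow | x) = 0.009 / 0.0094453125 ≈ 0.9529

0.9529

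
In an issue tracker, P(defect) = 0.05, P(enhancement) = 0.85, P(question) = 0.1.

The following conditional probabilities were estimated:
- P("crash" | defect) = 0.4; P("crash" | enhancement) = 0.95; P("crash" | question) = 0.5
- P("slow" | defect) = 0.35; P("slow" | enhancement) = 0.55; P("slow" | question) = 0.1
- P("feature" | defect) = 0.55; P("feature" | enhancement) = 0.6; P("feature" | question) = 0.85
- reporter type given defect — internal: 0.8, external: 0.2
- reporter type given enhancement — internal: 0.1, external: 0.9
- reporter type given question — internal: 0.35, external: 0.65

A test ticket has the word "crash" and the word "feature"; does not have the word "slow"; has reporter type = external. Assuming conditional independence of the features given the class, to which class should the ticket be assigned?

enhancement

defect: 0.05 × 0.4 × (1−0.35) × 0.55 × 0.2 = 0.00143
enhancement: 0.85 × 0.95 × (1−0.55) × 0.6 × 0.9 = 0.1962225
question: 0.1 × 0.5 × (1−0.1) × 0.85 × 0.65 = 0.0248625
Highest score → enhancement.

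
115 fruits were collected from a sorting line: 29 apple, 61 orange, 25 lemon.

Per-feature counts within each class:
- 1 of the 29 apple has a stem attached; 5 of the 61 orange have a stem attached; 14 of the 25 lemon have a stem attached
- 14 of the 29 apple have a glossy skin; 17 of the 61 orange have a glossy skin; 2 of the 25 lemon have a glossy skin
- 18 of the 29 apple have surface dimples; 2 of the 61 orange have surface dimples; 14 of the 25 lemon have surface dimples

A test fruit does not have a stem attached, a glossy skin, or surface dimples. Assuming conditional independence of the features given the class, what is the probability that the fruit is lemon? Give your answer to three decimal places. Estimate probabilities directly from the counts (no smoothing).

0.091

apple: (29/115) × (28/29) × (15/29) × (11/29) ≈ 0.0477692
orange: (61/115) × (56/61) × (44/61) × (59/61) ≈ 0.339731
lemon: (25/115) × (11/25) × (23/25) × (11/25) = 0.03872
P(lemon | x) = 0.03872 / 0.4262202 ≈ 0.091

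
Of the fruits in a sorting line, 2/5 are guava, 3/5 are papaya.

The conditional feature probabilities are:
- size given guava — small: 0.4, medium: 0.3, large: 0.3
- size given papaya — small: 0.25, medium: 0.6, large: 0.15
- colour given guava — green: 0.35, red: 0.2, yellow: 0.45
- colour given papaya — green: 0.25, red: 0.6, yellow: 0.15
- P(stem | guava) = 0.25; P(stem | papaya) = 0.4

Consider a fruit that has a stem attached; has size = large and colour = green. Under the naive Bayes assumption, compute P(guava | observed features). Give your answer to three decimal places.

0.538

guava: 0.4 × 0.3 × 0.35 × 0.25 = 0.0105
papaya: 0.6 × 0.15 × 0.25 × 0.4 = 0.009
P(guava | x) = 0.0105 / 0.0195 ≈ 0.538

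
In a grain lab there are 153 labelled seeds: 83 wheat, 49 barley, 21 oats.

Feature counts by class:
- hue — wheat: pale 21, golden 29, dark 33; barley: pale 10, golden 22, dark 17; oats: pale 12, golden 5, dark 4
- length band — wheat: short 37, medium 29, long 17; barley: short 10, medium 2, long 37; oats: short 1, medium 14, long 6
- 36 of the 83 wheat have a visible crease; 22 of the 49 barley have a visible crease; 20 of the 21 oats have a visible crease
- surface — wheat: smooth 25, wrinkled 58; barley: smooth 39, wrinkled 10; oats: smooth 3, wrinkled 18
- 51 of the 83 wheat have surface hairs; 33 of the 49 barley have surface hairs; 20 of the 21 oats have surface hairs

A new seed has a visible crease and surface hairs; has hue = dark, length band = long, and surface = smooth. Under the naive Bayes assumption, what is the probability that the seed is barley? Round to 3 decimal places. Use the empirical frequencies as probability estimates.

0.817

wheat: (83/153) × (33/83) × (17/83) × (36/83) × (25/83) × (51/83) ≈ 0.00354627
barley: (49/153) × (17/49) × (37/49) × (22/49) × (39/49) × (33/49) ≈ 0.0201919
oats: (21/153) × (4/21) × (6/21) × (20/21) × (3/21) × (20/21) ≈ 0.000967885
P(barley | x) = 0.0201919 / 0.024706055 ≈ 0.817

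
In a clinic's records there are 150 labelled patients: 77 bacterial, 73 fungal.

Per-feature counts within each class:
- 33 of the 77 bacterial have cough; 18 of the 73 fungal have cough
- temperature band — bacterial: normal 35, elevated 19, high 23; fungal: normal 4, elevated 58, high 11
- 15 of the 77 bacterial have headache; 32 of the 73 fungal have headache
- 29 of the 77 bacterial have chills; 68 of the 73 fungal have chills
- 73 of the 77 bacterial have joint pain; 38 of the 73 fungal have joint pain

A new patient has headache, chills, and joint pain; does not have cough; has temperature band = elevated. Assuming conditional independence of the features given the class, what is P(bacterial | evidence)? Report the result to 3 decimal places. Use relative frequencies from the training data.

bacterial: (77/150) × (44/77) × (19/77) × (15/77) × (29/77) × (73/77) ≈ 0.00503459
fungal: (73/150) × (55/73) × (58/73) × (32/73) × (68/73) × (38/73) ≈ 0.0619228
P(bacterial | x) = 0.00503459 / 0.06695739 ≈ 0.075

0.075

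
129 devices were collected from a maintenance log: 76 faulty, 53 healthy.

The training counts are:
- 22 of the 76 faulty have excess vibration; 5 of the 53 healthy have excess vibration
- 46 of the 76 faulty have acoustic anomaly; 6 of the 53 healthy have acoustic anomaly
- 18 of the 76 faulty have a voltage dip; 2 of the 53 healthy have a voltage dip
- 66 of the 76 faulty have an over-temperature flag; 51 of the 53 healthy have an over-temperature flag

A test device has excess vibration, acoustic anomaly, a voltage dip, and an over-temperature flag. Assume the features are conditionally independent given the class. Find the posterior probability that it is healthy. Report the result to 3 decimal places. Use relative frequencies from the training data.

faulty: (76/129) × (22/76) × (46/76) × (18/76) × (66/76) ≈ 0.0212308
healthy: (53/129) × (5/53) × (6/53) × (2/53) × (51/53) ≈ 0.000159332
P(healthy | x) = 0.000159332 / 0.021390132 ≈ 0.007

0.007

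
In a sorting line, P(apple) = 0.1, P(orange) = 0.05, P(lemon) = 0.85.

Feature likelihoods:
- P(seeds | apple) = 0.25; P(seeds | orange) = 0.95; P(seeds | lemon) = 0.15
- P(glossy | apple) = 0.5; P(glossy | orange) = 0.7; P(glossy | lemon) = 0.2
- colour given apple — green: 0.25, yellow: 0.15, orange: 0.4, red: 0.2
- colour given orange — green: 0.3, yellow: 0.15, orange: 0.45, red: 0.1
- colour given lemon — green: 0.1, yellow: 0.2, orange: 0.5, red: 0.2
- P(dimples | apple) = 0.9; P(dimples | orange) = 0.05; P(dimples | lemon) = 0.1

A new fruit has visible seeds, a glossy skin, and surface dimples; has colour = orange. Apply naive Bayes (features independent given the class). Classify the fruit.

apple

apple: 0.1 × 0.25 × 0.5 × 0.4 × 0.9 = 0.0045
orange: 0.05 × 0.95 × 0.7 × 0.45 × 0.05 = 0.000748125
lemon: 0.85 × 0.15 × 0.2 × 0.5 × 0.1 = 0.001275
Highest score → apple.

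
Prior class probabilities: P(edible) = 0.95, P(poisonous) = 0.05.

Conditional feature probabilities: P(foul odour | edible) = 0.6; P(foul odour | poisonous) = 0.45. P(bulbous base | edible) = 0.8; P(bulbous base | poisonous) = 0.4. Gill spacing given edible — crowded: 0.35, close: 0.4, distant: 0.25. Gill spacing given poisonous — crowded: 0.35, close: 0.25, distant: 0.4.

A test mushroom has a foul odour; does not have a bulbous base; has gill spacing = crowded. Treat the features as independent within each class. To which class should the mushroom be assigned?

edible

edible: 0.95 × 0.6 × (1−0.8) × 0.35 = 0.0399
poisonous: 0.05 × 0.45 × (1−0.4) × 0.35 = 0.004725
Highest score → edible.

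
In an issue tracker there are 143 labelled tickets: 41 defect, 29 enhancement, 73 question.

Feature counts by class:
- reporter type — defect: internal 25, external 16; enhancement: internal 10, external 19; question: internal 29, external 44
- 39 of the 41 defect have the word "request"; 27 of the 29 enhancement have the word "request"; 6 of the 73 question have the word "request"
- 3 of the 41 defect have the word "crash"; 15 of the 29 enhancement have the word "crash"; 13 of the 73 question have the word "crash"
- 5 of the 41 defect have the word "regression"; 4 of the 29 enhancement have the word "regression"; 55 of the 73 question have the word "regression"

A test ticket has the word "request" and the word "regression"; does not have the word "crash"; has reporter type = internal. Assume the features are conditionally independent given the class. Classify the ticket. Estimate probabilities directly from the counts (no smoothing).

defect

defect: (41/143) × (25/41) × (39/41) × (38/41) × (5/41) ≈ 0.0187962
enhancement: (29/143) × (10/29) × (27/29) × (14/29) × (4/29) ≈ 0.00433533
question: (73/143) × (29/73) × (6/73) × (60/73) × (55/73) ≈ 0.0103219
Highest score → defect.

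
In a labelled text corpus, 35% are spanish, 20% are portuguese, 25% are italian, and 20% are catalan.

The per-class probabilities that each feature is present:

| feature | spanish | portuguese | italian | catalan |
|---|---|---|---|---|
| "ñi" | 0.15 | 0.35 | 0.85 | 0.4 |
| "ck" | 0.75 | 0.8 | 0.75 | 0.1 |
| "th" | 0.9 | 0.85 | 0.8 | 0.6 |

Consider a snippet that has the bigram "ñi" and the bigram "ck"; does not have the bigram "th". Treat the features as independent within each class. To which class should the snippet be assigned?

spanish: 0.35 × 0.15 × 0.75 × (1−0.9) = 0.0039375
portuguese: 0.2 × 0.35 × 0.8 × (1−0.85) = 0.0084
italian: 0.25 × 0.85 × 0.75 × (1−0.8) = 0.031875
catalan: 0.2 × 0.4 × 0.1 × (1−0.6) = 0.0032
Highest score → italian.

italian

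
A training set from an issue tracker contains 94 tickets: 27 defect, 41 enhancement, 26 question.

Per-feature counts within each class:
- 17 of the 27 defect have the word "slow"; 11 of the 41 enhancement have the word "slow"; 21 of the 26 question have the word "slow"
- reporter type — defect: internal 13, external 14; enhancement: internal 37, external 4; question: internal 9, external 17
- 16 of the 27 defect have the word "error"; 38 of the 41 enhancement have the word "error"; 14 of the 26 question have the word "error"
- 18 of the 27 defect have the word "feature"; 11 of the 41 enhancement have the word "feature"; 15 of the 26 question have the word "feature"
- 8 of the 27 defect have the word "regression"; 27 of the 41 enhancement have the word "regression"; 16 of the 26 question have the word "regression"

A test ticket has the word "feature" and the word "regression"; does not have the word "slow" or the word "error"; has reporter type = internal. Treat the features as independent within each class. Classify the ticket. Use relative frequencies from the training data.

defect

defect: (27/94) × (10/27) × (13/27) × (11/27) × (18/27) × (8/27) ≈ 0.00412207
enhancement: (41/94) × (30/41) × (37/41) × (3/41) × (11/41) × (27/41) ≈ 0.00372338
question: (26/94) × (5/26) × (9/26) × (12/26) × (15/26) × (16/26) ≈ 0.00301706
Highest score → defect.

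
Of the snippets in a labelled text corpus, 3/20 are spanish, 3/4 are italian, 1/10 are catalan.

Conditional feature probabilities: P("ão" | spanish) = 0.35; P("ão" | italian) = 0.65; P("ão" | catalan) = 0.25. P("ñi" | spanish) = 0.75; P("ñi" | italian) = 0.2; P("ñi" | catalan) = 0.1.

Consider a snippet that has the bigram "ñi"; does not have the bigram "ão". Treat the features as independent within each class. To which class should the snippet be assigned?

spanish: 0.15 × (1−0.35) × 0.75 = 0.073125
italian: 0.75 × (1−0.65) × 0.2 = 0.0525
catalan: 0.1 × (1−0.25) × 0.1 = 0.0075
Highest score → spanish.

spanish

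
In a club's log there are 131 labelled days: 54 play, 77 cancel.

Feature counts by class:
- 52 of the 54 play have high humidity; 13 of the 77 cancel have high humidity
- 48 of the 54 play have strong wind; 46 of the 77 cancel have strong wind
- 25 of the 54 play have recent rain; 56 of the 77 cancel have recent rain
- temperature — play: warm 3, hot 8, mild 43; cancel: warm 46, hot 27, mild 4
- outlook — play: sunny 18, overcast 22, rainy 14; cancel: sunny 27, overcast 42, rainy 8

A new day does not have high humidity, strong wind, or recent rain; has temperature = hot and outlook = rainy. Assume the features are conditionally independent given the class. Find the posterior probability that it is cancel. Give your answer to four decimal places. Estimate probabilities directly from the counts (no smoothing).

play: (54/131) × (2/54) × (6/54) × (29/54) × (8/54) × (14/54) ≈ 0.0000349906
cancel: (77/131) × (64/77) × (31/77) × (21/77) × (27/77) × (8/77) ≈ 0.00195425
P(cancel | x) = 0.00195425 / 0.0019892406 ≈ 0.9824

0.9824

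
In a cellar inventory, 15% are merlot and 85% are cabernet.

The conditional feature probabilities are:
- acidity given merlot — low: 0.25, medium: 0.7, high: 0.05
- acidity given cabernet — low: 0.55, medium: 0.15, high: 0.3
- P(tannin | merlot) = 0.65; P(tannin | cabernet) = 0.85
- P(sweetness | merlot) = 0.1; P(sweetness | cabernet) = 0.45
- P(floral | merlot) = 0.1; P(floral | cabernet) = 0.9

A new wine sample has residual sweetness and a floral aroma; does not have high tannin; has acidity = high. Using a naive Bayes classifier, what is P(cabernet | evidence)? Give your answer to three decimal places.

0.998

merlot: 0.15 × 0.05 × (1−0.65) × 0.1 × 0.1 = 0.00002625
cabernet: 0.85 × 0.3 × (1−0.85) × 0.45 × 0.9 = 0.01549125
P(cabernet | x) = 0.01549125 / 0.0155175 ≈ 0.998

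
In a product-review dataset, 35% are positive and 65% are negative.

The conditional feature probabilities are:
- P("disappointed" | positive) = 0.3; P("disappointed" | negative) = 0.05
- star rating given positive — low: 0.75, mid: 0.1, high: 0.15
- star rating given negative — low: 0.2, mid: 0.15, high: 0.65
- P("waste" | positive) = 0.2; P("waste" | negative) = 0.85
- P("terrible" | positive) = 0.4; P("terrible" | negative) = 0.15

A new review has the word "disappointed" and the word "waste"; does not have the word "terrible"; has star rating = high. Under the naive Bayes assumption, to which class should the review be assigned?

positive: 0.35 × 0.3 × 0.15 × 0.2 × (1−0.4) = 0.00189
negative: 0.65 × 0.05 × 0.65 × 0.85 × (1−0.15) = 0.0152628125
Highest score → negative.

negative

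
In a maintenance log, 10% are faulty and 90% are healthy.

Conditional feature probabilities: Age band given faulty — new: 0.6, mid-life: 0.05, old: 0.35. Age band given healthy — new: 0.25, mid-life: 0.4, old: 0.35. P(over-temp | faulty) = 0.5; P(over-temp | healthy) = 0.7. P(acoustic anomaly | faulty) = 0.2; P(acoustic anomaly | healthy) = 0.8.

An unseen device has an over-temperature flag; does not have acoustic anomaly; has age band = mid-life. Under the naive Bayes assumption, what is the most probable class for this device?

healthy

faulty: 0.1 × 0.05 × 0.5 × (1−0.2) = 0.002
healthy: 0.9 × 0.4 × 0.7 × (1−0.8) = 0.0504
Highest score → healthy.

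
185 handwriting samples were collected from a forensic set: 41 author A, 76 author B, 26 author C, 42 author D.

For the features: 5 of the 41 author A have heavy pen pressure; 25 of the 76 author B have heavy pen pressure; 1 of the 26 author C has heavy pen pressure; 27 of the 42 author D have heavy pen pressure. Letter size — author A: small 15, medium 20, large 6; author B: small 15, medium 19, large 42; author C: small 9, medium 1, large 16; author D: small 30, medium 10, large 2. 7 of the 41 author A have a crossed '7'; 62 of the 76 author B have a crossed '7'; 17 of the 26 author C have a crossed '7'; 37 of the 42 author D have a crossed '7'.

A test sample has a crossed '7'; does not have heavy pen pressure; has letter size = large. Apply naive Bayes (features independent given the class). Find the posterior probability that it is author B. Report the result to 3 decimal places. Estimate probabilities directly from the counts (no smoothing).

author A: (41/185) × (36/41) × (6/41) × (7/41) ≈ 0.00486197
author B: (76/185) × (51/76) × (42/76) × (62/76) ≈ 0.124283
author C: (26/185) × (25/26) × (16/26) × (17/26) ≈ 0.0543739
author D: (42/185) × (15/42) × (2/42) × (37/42) ≈ 0.00340136
P(author B | x) = 0.124283 / 0.18692023 ≈ 0.665

0.665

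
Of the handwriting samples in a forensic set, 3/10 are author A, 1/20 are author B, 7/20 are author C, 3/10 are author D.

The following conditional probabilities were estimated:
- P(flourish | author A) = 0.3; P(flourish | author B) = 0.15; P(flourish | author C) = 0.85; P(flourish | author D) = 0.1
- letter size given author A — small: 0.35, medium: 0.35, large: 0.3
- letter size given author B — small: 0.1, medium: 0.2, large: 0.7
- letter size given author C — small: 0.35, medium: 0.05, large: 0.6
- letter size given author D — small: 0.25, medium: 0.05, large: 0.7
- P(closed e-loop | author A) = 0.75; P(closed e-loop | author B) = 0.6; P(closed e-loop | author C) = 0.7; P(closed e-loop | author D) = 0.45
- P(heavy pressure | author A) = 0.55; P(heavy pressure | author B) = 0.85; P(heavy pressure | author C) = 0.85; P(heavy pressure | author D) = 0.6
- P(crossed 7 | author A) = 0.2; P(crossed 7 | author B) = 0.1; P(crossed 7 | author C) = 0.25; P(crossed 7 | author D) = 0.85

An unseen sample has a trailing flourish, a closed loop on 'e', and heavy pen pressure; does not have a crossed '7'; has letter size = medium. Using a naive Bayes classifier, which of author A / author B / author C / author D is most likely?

author A

author A: 0.3 × 0.3 × 0.35 × 0.75 × 0.55 × (1−0.2) = 0.010395
author B: 0.05 × 0.15 × 0.2 × 0.6 × 0.85 × (1−0.1) = 0.0006885
author C: 0.35 × 0.85 × 0.05 × 0.7 × 0.85 × (1−0.25) = 0.00663796875
author D: 0.3 × 0.1 × 0.05 × 0.45 × 0.6 × (1−0.85) = 0.00006075
Highest score → author A.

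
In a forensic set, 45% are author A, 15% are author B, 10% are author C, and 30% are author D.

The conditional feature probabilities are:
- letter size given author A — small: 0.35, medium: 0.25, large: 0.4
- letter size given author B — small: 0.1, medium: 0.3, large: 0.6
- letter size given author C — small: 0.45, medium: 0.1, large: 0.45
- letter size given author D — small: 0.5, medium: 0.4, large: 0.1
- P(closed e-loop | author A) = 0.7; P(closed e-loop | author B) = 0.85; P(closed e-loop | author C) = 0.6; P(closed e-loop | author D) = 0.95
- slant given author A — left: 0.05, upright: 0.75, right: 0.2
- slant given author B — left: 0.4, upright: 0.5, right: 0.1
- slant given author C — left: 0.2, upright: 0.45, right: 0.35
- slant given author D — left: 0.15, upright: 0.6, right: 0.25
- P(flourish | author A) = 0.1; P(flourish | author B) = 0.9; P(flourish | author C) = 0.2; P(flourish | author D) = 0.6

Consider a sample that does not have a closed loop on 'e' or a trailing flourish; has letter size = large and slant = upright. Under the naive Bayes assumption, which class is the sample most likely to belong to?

author A

author A: 0.45 × 0.4 × (1−0.7) × 0.75 × (1−0.1) = 0.03645
author B: 0.15 × 0.6 × (1−0.85) × 0.5 × (1−0.9) = 0.000675
author C: 0.1 × 0.45 × (1−0.6) × 0.45 × (1−0.2) = 0.00648
author D: 0.3 × 0.1 × (1−0.95) × 0.6 × (1−0.6) = 0.00036
Highest score → author A.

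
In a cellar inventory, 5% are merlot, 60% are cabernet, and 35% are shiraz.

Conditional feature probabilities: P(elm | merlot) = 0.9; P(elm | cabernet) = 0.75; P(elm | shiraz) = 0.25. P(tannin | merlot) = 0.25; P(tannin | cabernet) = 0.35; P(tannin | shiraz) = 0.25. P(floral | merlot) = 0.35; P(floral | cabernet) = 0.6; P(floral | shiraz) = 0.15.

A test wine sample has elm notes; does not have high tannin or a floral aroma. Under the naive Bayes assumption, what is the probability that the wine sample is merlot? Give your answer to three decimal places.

merlot: 0.05 × 0.9 × (1−0.25) × (1−0.35) = 0.0219375
cabernet: 0.6 × 0.75 × (1−0.35) × (1−0.6) = 0.117
shiraz: 0.35 × 0.25 × (1−0.25) × (1−0.15) = 0.05578125
P(merlot | x) = 0.0219375 / 0.19471875 ≈ 0.113

0.113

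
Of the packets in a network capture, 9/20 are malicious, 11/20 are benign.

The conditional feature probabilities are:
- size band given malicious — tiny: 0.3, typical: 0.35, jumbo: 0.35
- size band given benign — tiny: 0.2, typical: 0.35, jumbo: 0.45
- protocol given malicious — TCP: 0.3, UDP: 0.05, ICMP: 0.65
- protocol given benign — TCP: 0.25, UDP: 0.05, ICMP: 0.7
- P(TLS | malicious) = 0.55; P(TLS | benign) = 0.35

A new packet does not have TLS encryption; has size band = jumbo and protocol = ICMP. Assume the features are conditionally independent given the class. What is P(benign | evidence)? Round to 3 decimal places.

0.710

malicious: 0.45 × 0.35 × 0.65 × (1−0.55) = 0.04606875
benign: 0.55 × 0.45 × 0.7 × (1−0.35) = 0.1126125
P(benign | x) = 0.1126125 / 0.15868125 ≈ 0.710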